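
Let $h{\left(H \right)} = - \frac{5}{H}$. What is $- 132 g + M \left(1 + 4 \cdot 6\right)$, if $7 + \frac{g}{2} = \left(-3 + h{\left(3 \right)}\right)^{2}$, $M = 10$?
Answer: $- \frac{10954}{3} \approx -3651.3$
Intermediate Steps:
$g = \frac{266}{9}$ ($g = -14 + 2 \left(-3 - \frac{5}{3}\right)^{2} = -14 + 2 \left(- \frac{14}{3}\right)^{2} = -14 + 2 \cdot \frac{196}{9} = -14 + \frac{392}{9} = \frac{266}{9} \approx 29.556$)
$- 132 g + M \left(1 + 4 \cdot 6\right) = \left(-132\right) \frac{266}{9} + 10 \left(1 + 4 \cdot 6\right) = - \frac{11704}{3} + 10 \left(1 + 24\right) = - \frac{11704}{3} + 10 \cdot 25 = - \frac{11704}{3} + 250 = - \frac{10954}{3}$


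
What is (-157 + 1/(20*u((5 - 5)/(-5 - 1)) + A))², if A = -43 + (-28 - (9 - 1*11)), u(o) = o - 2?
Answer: 292888996/11881 ≈ 24652.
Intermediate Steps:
u(o) = -2 + o
A = -69 (A = -43 + (-28 - (9 - 11)) = -43 + (-28 - 1*(-2)) = -43 + (-28 + 2) = -43 - 26 = -69)
(-157 + 1/(20*u((5 - 5)/(-5 - 1)) + A))² = (-157 + 1/(20*(-2 + (5 - 5)/(-5 - 1)) - 69))² = (-157 + 1/(20*(-2 + 0/(-6)) - 69))² = (-157 + 1/(20*(-2 + 0*(-⅙)) - 69))² = (-157 + 1/(20*(-2 + 0) - 69))² = (-157 + 1/(20*(-2) - 69))² = (-157 + 1/(-40 - 69))² = (-157 + 1/(-109))² = (-157 - 1/109)² = (-17114/109)² = 292888996/11881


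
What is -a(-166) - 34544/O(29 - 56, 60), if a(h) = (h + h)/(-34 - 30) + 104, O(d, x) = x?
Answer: -164381/240 ≈ -684.92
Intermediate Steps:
a(h) = 104 - h/32 (a(h) = (2*h)/(-64) + 104 = (2*h)*(-1/64) + 104 = -h/32 + 104 = 104 - h/32)
-a(-166) - 34544/O(29 - 56, 60) = -(104 - 1/32*(-166)) - 34544/60 = -(104 + 83/16) - 34544/60 = -1*1747/16 - 1*8636/15 = -1747/16 - 8636/15 = -164381/240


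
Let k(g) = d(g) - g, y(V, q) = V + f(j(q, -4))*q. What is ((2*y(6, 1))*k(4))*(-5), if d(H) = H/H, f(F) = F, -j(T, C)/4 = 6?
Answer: -540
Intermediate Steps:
j(T, C) = -24 (j(T, C) = -4*6 = -24)
y(V, q) = V - 24*q
d(H) = 1
k(g) = 1 - g
((2*y(6, 1))*k(4))*(-5) = ((2*(6 - 24*1))*(1 - 1*4))*(-5) = ((2*(6 - 24))*(1 - 4))*(-5) = ((2*(-18))*(-3))*(-5) = -36*(-3)*(-5) = 108*(-5) = -540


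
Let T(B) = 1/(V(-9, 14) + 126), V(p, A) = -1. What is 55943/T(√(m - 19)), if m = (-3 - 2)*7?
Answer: 6992875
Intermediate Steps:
m = -35 (m = -5*7 = -35)
T(B) = 1/125 (T(B) = 1/(-1 + 126) = 1/125)
55943/T(√(m - 19)) = 55943/(1/125) = 55943*125 = 6992875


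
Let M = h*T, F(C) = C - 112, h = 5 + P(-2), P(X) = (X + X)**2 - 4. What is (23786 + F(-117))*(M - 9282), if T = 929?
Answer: 153379627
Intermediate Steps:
P(X) = -4 + 4*X**2 (P(X) = (2*X)**2 - 4 = 4*X**2 - 4 = -4 + 4*X**2)
h = 17 (h = 5 + (-4 + 4*(-2)**2) = 5 + (-4 + 4*4) = 5 + (-4 + 16) = 5 + 12 = 17)
F(C) = -112 + C
M = 15793 (M = 17*929 = 15793)
(23786 + F(-117))*(M - 9282) = (23786 + (-112 - 117))*(15793 - 9282) = (23786 - 229)*6511 = 23557*6511 = 153379627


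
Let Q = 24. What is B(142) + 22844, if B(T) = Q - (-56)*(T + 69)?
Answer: 34684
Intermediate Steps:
B(T) = 3888 + 56*T (B(T) = 24 - (-56)*(T + 69) = 24 - (-56)*(69 + T) = 24 - (-3864 - 56*T) = 24 + (3864 + 56*T) = 3888 + 56*T)
B(142) + 22844 = (3888 + 56*142) + 22844 = (3888 + 7952) + 22844 = 11840 + 22844 = 34684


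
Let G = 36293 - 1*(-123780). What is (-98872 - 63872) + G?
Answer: -2671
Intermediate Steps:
G = 160073 (G = 36293 + 123780 = 160073)
(-98872 - 63872) + G = (-98872 - 63872) + 160073 = -162744 + 160073 = -2671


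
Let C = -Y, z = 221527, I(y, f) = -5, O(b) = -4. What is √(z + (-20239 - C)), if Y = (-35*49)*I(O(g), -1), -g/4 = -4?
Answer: √209863 ≈ 458.11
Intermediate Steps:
g = 16 (g = -4*(-4) = 16)
Y = 8575 (Y = -35*49*(-5) = -1715*(-5) = 8575)
C = -8575 (C = -1*8575 = -8575)
√(z + (-20239 - C)) = √(221527 + (-20239 - 1*(-8575))) = √(221527 + (-20239 + 8575)) = √(221527 - 11664) = √209863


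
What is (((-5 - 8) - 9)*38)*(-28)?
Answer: 23408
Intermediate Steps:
(((-5 - 8) - 9)*38)*(-28) = ((-13 - 9)*38)*(-28) = -22*38*(-28) = -836*(-28) = 23408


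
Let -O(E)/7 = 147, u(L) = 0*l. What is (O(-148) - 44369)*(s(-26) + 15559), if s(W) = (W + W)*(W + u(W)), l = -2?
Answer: -767725578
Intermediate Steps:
u(L) = 0 (u(L) = 0*(-2) = 0)
O(E) = -1029 (O(E) = -7*147 = -1029)
s(W) = 2*W² (s(W) = (W + W)*(W + 0) = (2*W)*W = 2*W²)
(O(-148) - 44369)*(s(-26) + 15559) = (-1029 - 44369)*(2*(-26)² + 15559) = -45398*(2*676 + 15559) = -45398*(1352 + 15559) = -45398*16911 = -767725578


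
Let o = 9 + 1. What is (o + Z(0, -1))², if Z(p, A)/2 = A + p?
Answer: 64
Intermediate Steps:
Z(p, A) = 2*A + 2*p (Z(p, A) = 2*(A + p) = 2*A + 2*p)
o = 10
(o + Z(0, -1))² = (10 + (2*(-1) + 2*0))² = (10 + (-2 + 0))² = (10 - 2)² = 8² = 64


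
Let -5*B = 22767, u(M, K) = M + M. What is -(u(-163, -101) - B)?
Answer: -21137/5 ≈ -4227.4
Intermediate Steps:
u(M, K) = 2*M
B = -22767/5 (B = -1/5*22767 = -22767/5 ≈ -4553.4)
-(u(-163, -101) - B) = -(2*(-163) - 1*(-22767/5)) = -(-326 + 22767/5) = -1*21137/5 = -21137/5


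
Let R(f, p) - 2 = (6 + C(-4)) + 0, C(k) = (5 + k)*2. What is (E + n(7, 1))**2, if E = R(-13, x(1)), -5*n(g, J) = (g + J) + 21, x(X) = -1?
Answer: 441/25 ≈ 17.640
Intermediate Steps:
C(k) = 10 + 2*k
n(g, J) = -21/5 - J/5 - g/5 (n(g, J) = -((g + J) + 21)/5 = -((J + g) + 21)/5 = -(21 + J + g)/5 = -21/5 - J/5 - g/5)
R(f, p) = 10 (R(f, p) = 2 + ((6 + (10 + 2*(-4))) + 0) = 2 + ((6 + (10 - 8)) + 0) = 2 + ((6 + 2) + 0) = 2 + (8 + 0) = 2 + 8 = 10)
E = 10
(E + n(7, 1))**2 = (10 + (-21/5 - 1/5*1 - 1/5*7))**2 = (10 + (-21/5 - 1/5 - 7/5))**2 = (10 - 29/5)**2 = (21/5)**2 = 441/25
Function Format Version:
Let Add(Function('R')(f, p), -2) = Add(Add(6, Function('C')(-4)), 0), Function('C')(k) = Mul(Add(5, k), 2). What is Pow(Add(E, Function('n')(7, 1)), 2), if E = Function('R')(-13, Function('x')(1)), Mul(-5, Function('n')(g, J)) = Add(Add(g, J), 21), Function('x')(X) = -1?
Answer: Rational(441, 25) ≈ 17.640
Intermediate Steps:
Function('C')(k) = Add(10, Mul(2, k))
Function('n')(g, J) = Add(Rational(-21, 5), Mul(Rational(-1, 5), J), Mul(Rational(-1, 5), g)) (Function('n')(g, J) = Mul(Rational(-1, 5), Add(Add(g, J), 21)) = Mul(Rational(-1, 5), Add(Add(J, g), 21)) = Mul(Rational(-1, 5), Add(21, J, g)) = Add(Rational(-21, 5), Mul(Rational(-1, 5), J), Mul(Rational(-1, 5), g)))
Function('R')(f, p) = 10 (Function('R')(f, p) = Add(2, Add(Add(6, Add(10, Mul(2, -4))), 0)) = Add(2, Add(Add(6, Add(10, -8)), 0)) = Add(2, Add(Add(6, 2), 0)) = Add(2, Add(8, 0)) = Add(2, 8) = 10)
E = 10
Pow(Add(E, Function('n')(7, 1)), 2) = Pow(Add(10, Add(Rational(-21, 5), Mul(Rational(-1, 5), 1), Mul(Rational(-1, 5), 7))), 2) = Pow(Add(10, Add(Rational(-21, 5), Rational(-1, 5), Rational(-7, 5))), 2) = Pow(Add(10, Rational(-29, 5)), 2) = Pow(Rational(21, 5), 2) = Rational(441, 25)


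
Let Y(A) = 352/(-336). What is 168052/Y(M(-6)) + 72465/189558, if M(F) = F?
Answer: -111494337851/695046 ≈ -1.6041e+5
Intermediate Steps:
Y(A) = -22/21 (Y(A) = 352*(-1/336) = -22/21)
168052/Y(M(-6)) + 72465/189558 = 168052/(-22/21) + 72465/189558 = 168052*(-21/22) + 72465*(1/189558) = -1764546/11 + 24155/63186 = -111494337851/695046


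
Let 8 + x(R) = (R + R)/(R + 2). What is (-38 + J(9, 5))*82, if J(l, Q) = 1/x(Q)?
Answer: -71955/23 ≈ -3128.5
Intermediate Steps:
x(R) = -8 + 2*R/(2 + R) (x(R) = -8 + (R + R)/(R + 2) = -8 + (2*R)/(2 + R) = -8 + 2*R/(2 + R))
J(l, Q) = (2 + Q)/(2*(-8 - 3*Q)) (J(l, Q) = 1/(2*(-8 - 3*Q)/(2 + Q)) = (2 + Q)/(2*(-8 - 3*Q)))
(-38 + J(9, 5))*82 = (-38 + (-2 - 1*5)/(2*(8 + 3*5)))*82 = (-38 + (-2 - 5)/(2*(8 + 15)))*82 = (-38 + (1/2)*(-7)/23)*82 = (-38 + (1/2)*(1/23)*(-7))*82 = (-38 - 7/46)*82 = -1755/46*82 = -71955/23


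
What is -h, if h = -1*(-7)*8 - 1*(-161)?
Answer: -217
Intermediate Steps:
h = 217 (h = 7*8 + 161 = 56 + 161 = 217)
-h = -1*217 = -217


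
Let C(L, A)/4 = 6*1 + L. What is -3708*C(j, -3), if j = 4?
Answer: -148320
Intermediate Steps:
C(L, A) = 24 + 4*L (C(L, A) = 4*(6*1 + L) = 4*(6 + L) = 24 + 4*L)
-3708*C(j, -3) = -3708*(24 + 4*4) = -3708*(24 + 16) = -3708*40 = -148320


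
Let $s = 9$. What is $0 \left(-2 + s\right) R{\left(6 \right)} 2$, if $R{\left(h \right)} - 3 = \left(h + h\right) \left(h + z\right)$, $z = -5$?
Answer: $0$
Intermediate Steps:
$R{\left(h \right)} = 3 + 2 h \left(-5 + h\right)$ ($R{\left(h \right)} = 3 + \left(h + h\right) \left(h - 5\right) = 3 + 2 h \left(-5 + h\right)$)
$0 \left(-2 + s\right) R{\left(6 \right)} 2 = 0 \left(-2 + 9\right) \left(3 - 60 + 2 \cdot 6^{2}\right) 2 = 0 \cdot 7 \left(3 - 60 + 2 \cdot 36\right) 2 = 0 \left(3 - 60 + 72\right) 2 = 0 \cdot 15 \cdot 2 = 0 \cdot 30 = 0$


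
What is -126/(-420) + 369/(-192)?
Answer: -519/320 ≈ -1.6219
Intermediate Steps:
-126/(-420) + 369/(-192) = -126*(-1/420) + 369*(-1/192) = 3/10 - 123/64 = -519/320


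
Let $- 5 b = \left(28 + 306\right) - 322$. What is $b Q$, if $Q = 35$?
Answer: $-84$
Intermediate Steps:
$b = - \frac{12}{5}$ ($b = - \frac{\left(28 + 306\right) - 322}{5} = - \frac{334 - 322}{5} = \left(- \frac{1}{5}\right) 12 = - \frac{12}{5} \approx -2.4$)
$b Q = \left(- \frac{12}{5}\right) 35 = -84$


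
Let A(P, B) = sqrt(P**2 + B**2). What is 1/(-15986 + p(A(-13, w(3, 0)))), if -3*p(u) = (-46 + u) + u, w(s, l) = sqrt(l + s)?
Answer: -5989/95648294 + sqrt(43)/191296588 ≈ -6.2581e-5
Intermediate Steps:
A(P, B) = sqrt(B**2 + P**2)
p(u) = 46/3 - 2*u/3 (p(u) = -((-46 + u) + u)/3 = -(-46 + 2*u)/3 = 46/3 - 2*u/3)
1/(-15986 + p(A(-13, w(3, 0)))) = 1/(-15986 + (46/3 - 2*sqrt((sqrt(0 + 3))**2 + (-13)**2)/3)) = 1/(-15986 + (46/3 - 2*sqrt((sqrt(3))**2 + 169)/3)) = 1/(-15986 + (46/3 - 2*sqrt(3 + 169)/3)) = 1/(-15986 + (46/3 - 4*sqrt(43)/3)) = 1/(-47912/3 - 4*sqrt(43)/3)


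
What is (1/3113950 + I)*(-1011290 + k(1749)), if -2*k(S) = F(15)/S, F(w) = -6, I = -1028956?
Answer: 1889090246311388815731/1815432850 ≈ 1.0406e+12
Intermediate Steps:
k(S) = 3/S (k(S) = -(-3)/S = 3/S)
(1/3113950 + I)*(-1011290 + k(1749)) = (1/3113950 - 1028956)*(-1011290 + 3/1749) = (1/3113950 - 1028956)*(-1011290 + 3*(1/1749)) = -3204117536199*(-1011290 + 1/583)/3113950 = -3204117536199/3113950*(-589582069/583) = 1889090246311388815731/1815432850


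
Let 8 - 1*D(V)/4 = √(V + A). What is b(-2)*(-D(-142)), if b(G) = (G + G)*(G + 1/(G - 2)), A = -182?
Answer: -288 + 648*I ≈ -288.0 + 648.0*I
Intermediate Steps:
b(G) = 2*G*(G + 1/(-2 + G)) (b(G) = (2*G)*(G + 1/(-2 + G)) = 2*G*(G + 1/(-2 + G)))
D(V) = 32 - 4*√(-182 + V) (D(V) = 32 - 4*√(V - 182) = 32 - 4*√(-182 + V))
b(-2)*(-D(-142)) = (2*(-2)*(1 + (-2)² - 2*(-2))/(-2 - 2))*(-(32 - 4*√(-182 - 142))) = (2*(-2)*(1 + 4 + 4)/(-4))*(-(32 - 72*I)) = (2*(-2)*(-¼)*9)*(-(32 - 72*I)) = 9*(-(32 - 72*I)) = 9*(-32 + 72*I) = -288 + 648*I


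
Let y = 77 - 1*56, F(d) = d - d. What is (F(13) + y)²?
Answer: 441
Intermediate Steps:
F(d) = 0
y = 21 (y = 77 - 56 = 21)
(F(13) + y)² = (0 + 21)² = 21² = 441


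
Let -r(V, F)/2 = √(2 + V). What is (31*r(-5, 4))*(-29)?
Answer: 1798*I*√3 ≈ 3114.2*I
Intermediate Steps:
r(V, F) = -2*√(2 + V)
(31*r(-5, 4))*(-29) = (31*(-2*√(2 - 5)))*(-29) = (31*(-2*I*√3))*(-29) = -62*I*√3*(-29) = 1798*I*√3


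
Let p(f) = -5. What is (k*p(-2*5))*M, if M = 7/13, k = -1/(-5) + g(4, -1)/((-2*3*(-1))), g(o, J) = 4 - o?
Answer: -7/13 ≈ -0.53846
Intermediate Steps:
k = 1/5 (k = -1/(-5) + (4 - 1*4)/((-2*3*(-1))) = -1*(-1/5) + (4 - 4)/((-6*(-1))) = 1/5 + 0/6 = 1/5 + 0*(1/6) = 1/5 + 0 = 1/5 ≈ 0.20000)
M = 7/13 (M = 7*(1/13) = 7/13 ≈ 0.53846)
(k*p(-2*5))*M = ((1/5)*(-5))*(7/13) = -1*7/13 = -7/13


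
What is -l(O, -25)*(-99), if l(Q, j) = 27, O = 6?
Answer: 2673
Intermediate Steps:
-l(O, -25)*(-99) = -27*(-99) = -1*(-2673) = 2673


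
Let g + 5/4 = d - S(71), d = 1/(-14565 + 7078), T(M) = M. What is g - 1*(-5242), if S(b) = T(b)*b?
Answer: 5982109/29948 ≈ 199.75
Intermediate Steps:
S(b) = b**2 (S(b) = b*b = b**2)
d = -1/7487 (d = 1/(-7487) = -1/7487 ≈ -0.00013356)
g = -151005307/29948 (g = -5/4 + (-1/7487 - 1*71**2) = -5/4 + (-1/7487 - 1*5041) = -5/4 + (-1/7487 - 5041) = -5/4 - 37741968/7487 = -151005307/29948 ≈ -5042.3)
g - 1*(-5242) = -151005307/29948 - 1*(-5242) = -151005307/29948 + 5242 = 5982109/29948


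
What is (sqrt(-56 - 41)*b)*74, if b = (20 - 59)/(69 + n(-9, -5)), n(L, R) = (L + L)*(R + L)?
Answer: -962*I*sqrt(97)/107 ≈ -88.548*I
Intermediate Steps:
n(L, R) = 2*L*(L + R) (n(L, R) = (2*L)*(L + R) = 2*L*(L + R))
b = -13/107 (b = (20 - 59)/(69 + 2*(-9)*(-9 - 5)) = -39/(69 + 2*(-9)*(-14)) = -39/(69 + 252) = -39/321 = -39*1/321 = -13/107 ≈ -0.12150)
(sqrt(-56 - 41)*b)*74 = (sqrt(-56 - 41)*(-13/107))*74 = (sqrt(-97)*(-13/107))*74 = ((I*sqrt(97))*(-13/107))*74 = -13*I*sqrt(97)/107*74 = -962*I*sqrt(97)/107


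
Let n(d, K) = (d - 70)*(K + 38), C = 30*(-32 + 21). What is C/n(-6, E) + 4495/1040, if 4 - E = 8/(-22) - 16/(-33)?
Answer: 12086111/2730832 ≈ 4.4258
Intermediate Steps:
C = -330 (C = 30*(-11) = -330)
E = 128/33 (E = 4 - (8/(-22) - 16/(-33)) = 4 - (8*(-1/22) - 16*(-1/33)) = 4 - (-4/11 + 16/33) = 4 - 1*4/33 = 4 - 4/33 = 128/33 ≈ 3.8788)
n(d, K) = (-70 + d)*(38 + K)
C/n(-6, E) + 4495/1040 = -330/(-2660 - 70*128/33 + 38*(-6) + (128/33)*(-6)) + 4495/1040 = -330/(-2660 - 8960/33 - 228 - 256/11) + 4495*(1/1040) = -330/(-105032/33) + 899/208 = -330*(-33/105032) + 899/208 = 5445/52516 + 899/208 = 12086111/2730832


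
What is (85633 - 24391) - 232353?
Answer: -171111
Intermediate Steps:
(85633 - 24391) - 232353 = 61242 - 232353 = -171111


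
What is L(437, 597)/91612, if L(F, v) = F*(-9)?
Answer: -3933/91612 ≈ -0.042931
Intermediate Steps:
L(F, v) = -9*F
L(437, 597)/91612 = -9*437/91612 = -3933*1/91612 = -3933/91612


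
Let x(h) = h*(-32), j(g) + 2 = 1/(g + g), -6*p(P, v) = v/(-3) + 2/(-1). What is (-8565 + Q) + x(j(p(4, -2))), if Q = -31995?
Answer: -40568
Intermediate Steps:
p(P, v) = 1/3 + v/18 (p(P, v) = -(v/(-3) + 2/(-1))/6 = -(v*(-1/3) + 2*(-1))/6 = -(-v/3 - 2)/6 = -(-2 - v/3)/6 = 1/3 + v/18)
j(g) = -2 + 1/(2*g) (j(g) = -2 + 1/(g + g) = -2 + 1/(2*g))
x(h) = -32*h
(-8565 + Q) + x(j(p(4, -2))) = (-8565 - 31995) - 32*(-2 + 1/(2*(1/3 + (1/18)*(-2)))) = -40560 - 32*(-2 + 1/(2*(1/3 - 1/9))) = -40560 - 32*(-2 + 1/(2*(2/9))) = -40560 - 32*(-2 + (1/2)*(9/2)) = -40560 - 32*(-2 + 9/4) = -40560 - 32*1/4 = -40560 - 8 = -40568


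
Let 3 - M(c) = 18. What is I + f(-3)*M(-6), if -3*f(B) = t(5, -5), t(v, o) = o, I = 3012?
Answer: 2987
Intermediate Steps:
M(c) = -15 (M(c) = 3 - 1*18 = 3 - 18 = -15)
f(B) = 5/3 (f(B) = -⅓*(-5) = 5/3)
I + f(-3)*M(-6) = 3012 + (5/3)*(-15) = 3012 - 25 = 2987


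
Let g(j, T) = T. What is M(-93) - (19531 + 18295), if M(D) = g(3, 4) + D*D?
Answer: -29173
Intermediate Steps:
M(D) = 4 + D**2 (M(D) = 4 + D*D = 4 + D**2)
M(-93) - (19531 + 18295) = (4 + (-93)**2) - (19531 + 18295) = (4 + 8649) - 1*37826 = 8653 - 37826 = -29173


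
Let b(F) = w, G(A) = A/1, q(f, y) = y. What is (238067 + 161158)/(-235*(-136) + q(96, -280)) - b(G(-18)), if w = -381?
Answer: 831287/2112 ≈ 393.60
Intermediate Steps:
G(A) = A (G(A) = A*1 = A)
b(F) = -381
(238067 + 161158)/(-235*(-136) + q(96, -280)) - b(G(-18)) = (238067 + 161158)/(-235*(-136) - 280) - 1*(-381) = 399225/(31960 - 280) + 381 = 399225/31680 + 381 = 399225*(1/31680) + 381 = 26615/2112 + 381 = 831287/2112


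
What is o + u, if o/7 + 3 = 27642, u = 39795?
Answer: 233268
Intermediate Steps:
o = 193473 (o = -21 + 7*27642 = -21 + 193494 = 193473)
o + u = 193473 + 39795 = 233268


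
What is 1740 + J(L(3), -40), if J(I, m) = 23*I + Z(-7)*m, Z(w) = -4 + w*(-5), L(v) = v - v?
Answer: 500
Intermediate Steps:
L(v) = 0
Z(w) = -4 - 5*w
J(I, m) = 23*I + 31*m (J(I, m) = 23*I + (-4 - 5*(-7))*m = 23*I + (-4 + 35)*m = 23*I + 31*m)
1740 + J(L(3), -40) = 1740 + (23*0 + 31*(-40)) = 1740 + (0 - 1240) = 1740 - 1240 = 500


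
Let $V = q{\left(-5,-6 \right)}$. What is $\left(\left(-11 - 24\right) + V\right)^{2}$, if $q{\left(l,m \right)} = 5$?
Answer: $900$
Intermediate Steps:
$V = 5$
$\left(\left(-11 - 24\right) + V\right)^{2} = \left(\left(-11 - 24\right) + 5\right)^{2} = \left(-35 + 5\right)^{2} = \left(-30\right)^{2} = 900$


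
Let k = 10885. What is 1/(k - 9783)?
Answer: 1/1102 ≈ 0.00090744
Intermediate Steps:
1/(k - 9783) = 1/(10885 - 9783) = 1/1102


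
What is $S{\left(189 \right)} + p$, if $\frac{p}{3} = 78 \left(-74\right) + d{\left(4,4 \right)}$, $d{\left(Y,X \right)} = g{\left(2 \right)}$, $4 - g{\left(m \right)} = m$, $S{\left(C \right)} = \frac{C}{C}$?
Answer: $-17309$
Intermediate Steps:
$S{\left(C \right)} = 1$
$g{\left(m \right)} = 4 - m$
$d{\left(Y,X \right)} = 2$ ($d{\left(Y,X \right)} = 4 - 2 = 2$)
$p = -17310$ ($p = 3 \left(78 \left(-74\right) + 2\right) = 3 \left(-5772 + 2\right) = 3 \left(-5770\right) = -17310$)
$S{\left(189 \right)} + p = 1 - 17310 = -17309$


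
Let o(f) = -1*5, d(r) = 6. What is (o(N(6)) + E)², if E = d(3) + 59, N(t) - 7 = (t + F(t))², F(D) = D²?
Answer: 3600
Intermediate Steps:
N(t) = 7 + (t + t²)²
E = 65 (E = 6 + 59 = 65)
o(f) = -5
(o(N(6)) + E)² = (-5 + 65)² = 60² = 3600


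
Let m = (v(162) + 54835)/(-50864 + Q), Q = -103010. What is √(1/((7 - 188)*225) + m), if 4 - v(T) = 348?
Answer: I*√73496017406266/14405790 ≈ 0.59511*I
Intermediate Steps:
v(T) = -344 (v(T) = 4 - 1*348 = 4 - 348 = -344)
m = -1879/5306 (m = (-344 + 54835)/(-50864 - 103010) = 54491/(-153874) = 54491*(-1/153874) = -1879/5306 ≈ -0.35413)
√(1/((7 - 188)*225) + m) = √(1/((7 - 188)*225) - 1879/5306) = √(1/(-181*225) - 1879/5306) = √(1/(-40725) - 1879/5306) = √(-1/40725 - 1879/5306) = √(-76527581/216086850) = I*√73496017406266/14405790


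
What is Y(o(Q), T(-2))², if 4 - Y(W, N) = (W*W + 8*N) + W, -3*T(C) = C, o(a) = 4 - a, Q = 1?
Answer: 1600/9 ≈ 177.78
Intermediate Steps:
T(C) = -C/3
Y(W, N) = 4 - W - W² - 8*N (Y(W, N) = 4 - ((W*W + 8*N) + W) = 4 - ((W² + 8*N) + W) = 4 - (W + W² + 8*N) = 4 + (-W - W² - 8*N) = 4 - W - W² - 8*N)
Y(o(Q), T(-2))² = (4 - (4 - 1*1) - (4 - 1*1)² - (-8)*(-2)/3)² = (4 - (4 - 1) - (4 - 1)² - 8*⅔)² = (4 - 1*3 - 1*3² - 16/3)² = (4 - 3 - 1*9 - 16/3)² = (4 - 3 - 9 - 16/3)² = (-40/3)² = 1600/9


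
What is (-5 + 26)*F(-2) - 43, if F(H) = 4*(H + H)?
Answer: -379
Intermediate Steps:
F(H) = 8*H (F(H) = 4*(2*H) = 8*H)
(-5 + 26)*F(-2) - 43 = (-5 + 26)*(8*(-2)) - 43 = 21*(-16) - 43 = -336 - 43 = -379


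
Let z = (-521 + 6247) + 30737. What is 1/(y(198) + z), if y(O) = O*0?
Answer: 1/36463 ≈ 2.7425e-5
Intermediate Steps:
y(O) = 0
z = 36463 (z = 5726 + 30737 = 36463)
1/(y(198) + z) = 1/(0 + 36463) = 1/36463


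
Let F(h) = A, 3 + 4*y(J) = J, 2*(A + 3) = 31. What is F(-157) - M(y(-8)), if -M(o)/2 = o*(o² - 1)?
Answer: -755/32 ≈ -23.594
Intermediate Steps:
A = 25/2 (A = -3 + (½)*31 = -3 + 31/2 = 25/2 ≈ 12.500)
y(J) = -¾ + J/4
F(h) = 25/2
M(o) = -2*o*(-1 + o²) (M(o) = -2*o*(o² - 1) = -2*o*(-1 + o²))
F(-157) - M(y(-8)) = 25/2 - 2*(-¾ + (¼)*(-8))*(1 - (-¾ + (¼)*(-8))²) = 25/2 - 2*(-¾ - 2)*(1 - (-¾ - 2)²) = 25/2 - 2*(-11)*(1 - (-11/4)²)/4 = 25/2 - 2*(-11)*(1 - 1*121/16)/4 = 25/2 - 2*(-11)*(1 - 121/16)/4 = 25/2 - 2*(-11)*(-105)/(4*16) = 25/2 - 1*1155/32 = 25/2 - 1155/32 = -755/32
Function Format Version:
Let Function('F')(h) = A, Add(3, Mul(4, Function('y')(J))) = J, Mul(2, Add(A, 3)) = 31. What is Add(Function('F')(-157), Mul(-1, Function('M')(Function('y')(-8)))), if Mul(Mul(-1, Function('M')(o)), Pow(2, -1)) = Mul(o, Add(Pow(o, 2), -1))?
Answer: Rational(-755, 32) ≈ -23.594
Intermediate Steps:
A = Rational(25, 2) (A = Add(-3, Mul(Rational(1, 2), 31)) = Add(-3, Rational(31, 2)) = Rational(25, 2) ≈ 12.500)
Function('y')(J) = Add(Rational(-3, 4), Mul(Rational(1, 4), J))
Function('F')(h) = Rational(25, 2)
Function('M')(o) = Mul(-2, o, Add(-1, Pow(o, 2))) (Function('M')(o) = Mul(-2, Mul(o, Add(Pow(o, 2), -1))) = Mul(-2, Mul(o, Add(-1, Pow(o, 2)))) = Mul(-2, o, Add(-1, Pow(o, 2))))
Add(Function('F')(-157), Mul(-1, Function('M')(Function('y')(-8)))) = Add(Rational(25, 2), Mul(-1, Mul(2, Add(Rational(-3, 4), Mul(Rational(1, 4), -8)), Add(1, Mul(-1, Pow(Add(Rational(-3, 4), Mul(Rational(1, 4), -8)), 2)))))) = Add(Rational(25, 2), Mul(-1, Mul(2, Add(Rational(-3, 4), -2), Add(1, Mul(-1, Pow(Add(Rational(-3, 4), -2), 2)))))) = Add(Rational(25, 2), Mul(-1, Mul(2, Rational(-11, 4), Add(1, Mul(-1, Pow(Rational(-11, 4), 2)))))) = Add(Rational(25, 2), Mul(-1, Mul(2, Rational(-11, 4), Add(1, Mul(-1, Rational(121, 16)))))) = Add(Rational(25, 2), Mul(-1, Mul(2, Rational(-11, 4), Add(1, Rational(-121, 16))))) = Add(Rational(25, 2), Mul(-1, Mul(2, Rational(-11, 4), Rational(-105, 16)))) = Add(Rational(25, 2), Mul(-1, Rational(1155, 32))) = Add(Rational(25, 2), Rational(-1155, 32)) = Rational(-755, 32)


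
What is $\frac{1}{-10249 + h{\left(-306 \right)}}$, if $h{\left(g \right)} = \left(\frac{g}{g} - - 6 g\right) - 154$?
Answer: $- \frac{1}{12238} \approx -8.1713 \cdot 10^{-5}$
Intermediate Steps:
$h{\left(g \right)} = -153 + 6 g$ ($h{\left(g \right)} = \left(1 + 6 g\right) - 154 = -153 + 6 g$)
$\frac{1}{-10249 + h{\left(-306 \right)}} = \frac{1}{-10249 + \left(-153 + 6 \left(-306\right)\right)} = \frac{1}{-10249 - 1989} = \frac{1}{-12238} = - \frac{1}{12238}$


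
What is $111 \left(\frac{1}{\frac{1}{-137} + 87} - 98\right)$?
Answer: $- \frac{129628797}{11918} \approx -10877.0$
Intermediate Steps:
$111 \left(\frac{1}{\frac{1}{-137} + 87} - 98\right) = 111 \left(\frac{1}{- \frac{1}{137} + 87} - 98\right) = 111 \left(\frac{1}{\frac{11918}{137}} - 98\right) = 111 \left(\frac{137}{11918} - 98\right) = 111 \left(- \frac{1167827}{11918}\right) = - \frac{129628797}{11918}$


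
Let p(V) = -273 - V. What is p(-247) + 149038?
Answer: 149012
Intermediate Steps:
p(-247) + 149038 = (-273 - 1*(-247)) + 149038 = (-273 + 247) + 149038 = -26 + 149038 = 149012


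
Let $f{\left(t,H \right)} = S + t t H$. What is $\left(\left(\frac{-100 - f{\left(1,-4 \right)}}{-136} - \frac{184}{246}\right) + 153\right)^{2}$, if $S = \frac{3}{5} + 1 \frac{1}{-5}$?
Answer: $\frac{40919344493329}{1748912400} \approx 23397.0$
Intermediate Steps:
$S = \frac{2}{5}$ ($S = 3 \cdot \frac{1}{5} + 1 \left(- \frac{1}{5}\right) = \frac{3}{5} - \frac{1}{5} = \frac{2}{5} \approx 0.4$)
$f{\left(t,H \right)} = \frac{2}{5} + H t^{2}$ ($f{\left(t,H \right)} = \frac{2}{5} + t t H = \frac{2}{5} + t H t = \frac{2}{5} + H t^{2}$)
$\left(\left(\frac{-100 - f{\left(1,-4 \right)}}{-136} - \frac{184}{246}\right) + 153\right)^{2} = \left(\left(\frac{-100 - \left(\frac{2}{5} - 4 \cdot 1^{2}\right)}{-136} - \frac{184}{246}\right) + 153\right)^{2} = \left(\left(\left(-100 - \left(\frac{2}{5} - 4\right)\right) \left(- \frac{1}{136}\right) - \frac{92}{123}\right) + 153\right)^{2} = \left(\left(\left(-100 - - \frac{18}{5}\right) \left(- \frac{1}{136}\right) - \frac{92}{123}\right) + 153\right)^{2} = \left(\left(\left(-100 + \frac{18}{5}\right) \left(- \frac{1}{136}\right) - \frac{92}{123}\right) + 153\right)^{2} = \left(\left(\left(- \frac{482}{5}\right) \left(- \frac{1}{136}\right) - \frac{92}{123}\right) + 153\right)^{2} = \left(\left(\frac{241}{340} - \frac{92}{123}\right) + 153\right)^{2} = \left(- \frac{1637}{41820} + 153\right)^{2} = \left(\frac{6396823}{41820}\right)^{2} = \frac{40919344493329}{1748912400}$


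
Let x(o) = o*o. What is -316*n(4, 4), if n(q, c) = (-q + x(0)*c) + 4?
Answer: 0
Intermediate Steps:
x(o) = o²
n(q, c) = 4 - q (n(q, c) = (-q + 0²*c) + 4 = (-q + 0*c) + 4 = (-q + 0) + 4 = -q + 4 = 4 - q)
-316*n(4, 4) = -316*(4 - 1*4) = -316*(4 - 4) = -316*0 = 0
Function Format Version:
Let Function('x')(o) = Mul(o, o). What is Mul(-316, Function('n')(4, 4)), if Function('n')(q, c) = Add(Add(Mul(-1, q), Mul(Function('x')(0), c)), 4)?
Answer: 0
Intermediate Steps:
Function('x')(o) = Pow(o, 2)
Function('n')(q, c) = Add(4, Mul(-1, q)) (Function('n')(q, c) = Add(Add(Mul(-1, q), Mul(Pow(0, 2), c)), 4) = Add(Add(Mul(-1, q), Mul(0, c)), 4) = Add(Add(Mul(-1, q), 0), 4) = Add(Mul(-1, q), 4) = Add(4, Mul(-1, q)))
Mul(-316, Function('n')(4, 4)) = Mul(-316, Add(4, Mul(-1, 4))) = Mul(-316, Add(4, -4)) = Mul(-316, 0) = 0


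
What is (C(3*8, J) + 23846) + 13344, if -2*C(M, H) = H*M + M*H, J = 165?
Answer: 33230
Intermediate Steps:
C(M, H) = -H*M (C(M, H) = -(H*M + M*H)/2 = -(H*M + H*M)/2 = -H*M)
(C(3*8, J) + 23846) + 13344 = (-1*165*3*8 + 23846) + 13344 = (-1*165*24 + 23846) + 13344 = (-3960 + 23846) + 13344 = 19886 + 13344 = 33230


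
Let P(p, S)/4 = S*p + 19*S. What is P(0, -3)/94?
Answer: -114/47 ≈ -2.4255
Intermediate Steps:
P(p, S) = 76*S + 4*S*p (P(p, S) = 4*(S*p + 19*S) = 4*(19*S + S*p) = 76*S + 4*S*p)
P(0, -3)/94 = (4*(-3)*(19 + 0))/94 = (4*(-3)*19)*(1/94) = -228*1/94 = -114/47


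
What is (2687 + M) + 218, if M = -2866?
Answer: 39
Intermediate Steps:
(2687 + M) + 218 = (2687 - 2866) + 218 = -179 + 218 = 39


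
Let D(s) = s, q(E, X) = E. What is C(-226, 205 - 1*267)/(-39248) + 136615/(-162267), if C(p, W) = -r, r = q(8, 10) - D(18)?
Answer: -2681744095/3184327608 ≈ -0.84217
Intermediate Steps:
r = -10 (r = 8 - 1*18 = 8 - 18 = -10)
C(p, W) = 10 (C(p, W) = -1*(-10) = 10)
C(-226, 205 - 1*267)/(-39248) + 136615/(-162267) = 10/(-39248) + 136615/(-162267) = 10*(-1/39248) + 136615*(-1/162267) = -5/19624 - 136615/162267 = -2681744095/3184327608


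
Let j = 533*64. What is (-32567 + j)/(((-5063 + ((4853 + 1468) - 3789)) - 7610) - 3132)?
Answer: -1545/13273 ≈ -0.11640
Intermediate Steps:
j = 34112
(-32567 + j)/(((-5063 + ((4853 + 1468) - 3789)) - 7610) - 3132) = (-32567 + 34112)/(((-5063 + ((4853 + 1468) - 3789)) - 7610) - 3132) = 1545/(((-5063 + (6321 - 3789)) - 7610) - 3132) = 1545/(((-5063 + 2532) - 7610) - 3132) = 1545/((-2531 - 7610) - 3132) = 1545/(-10141 - 3132) = 1545/(-13273) = 1545*(-1/13273) = -1545/13273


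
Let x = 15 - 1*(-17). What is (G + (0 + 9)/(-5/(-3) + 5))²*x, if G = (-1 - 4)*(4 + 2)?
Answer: 656658/25 ≈ 26266.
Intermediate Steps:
x = 32 (x = 15 + 17 = 32)
G = -30 (G = -5*6 = -30)
(G + (0 + 9)/(-5/(-3) + 5))²*x = (-30 + (0 + 9)/(-5/(-3) + 5))²*32 = (-30 + 9/(-5*(-⅓) + 5))²*32 = (-30 + 9/(5/3 + 5))²*32 = (-30 + 9/(20/3))²*32 = (-30 + 9*(3/20))²*32 = (-30 + 27/20)²*32 = (-573/20)²*32 = (328329/400)*32 = 656658/25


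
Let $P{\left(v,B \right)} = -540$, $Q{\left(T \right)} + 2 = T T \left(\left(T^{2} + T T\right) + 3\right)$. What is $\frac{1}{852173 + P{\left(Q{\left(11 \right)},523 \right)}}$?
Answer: $\frac{1}{851633} \approx 1.1742 \cdot 10^{-6}$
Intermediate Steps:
$Q{\left(T \right)} = -2 + T^{2} \left(3 + 2 T^{2}\right)$ ($Q{\left(T \right)} = -2 + T T \left(\left(T^{2} + T T\right) + 3\right) = -2 + T^{2} \left(\left(T^{2} + T^{2}\right) + 3\right) = -2 + T^{2} \left(2 T^{2} + 3\right) = -2 + T^{2} \left(3 + 2 T^{2}\right)$)
$\frac{1}{852173 + P{\left(Q{\left(11 \right)},523 \right)}} = \frac{1}{852173 - 540} = \frac{1}{851633}$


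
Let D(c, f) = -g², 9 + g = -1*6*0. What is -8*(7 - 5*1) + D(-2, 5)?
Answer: -97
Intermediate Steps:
g = -9 (g = -9 - 1*6*0 = -9 - 6*0 = -9 + 0 = -9)
D(c, f) = -81 (D(c, f) = -1*(-9)² = -1*81 = -81)
-8*(7 - 5*1) + D(-2, 5) = -8*(7 - 5*1) - 81 = -8*(7 - 5) - 81 = -8*2 - 81 = -16 - 81 = -97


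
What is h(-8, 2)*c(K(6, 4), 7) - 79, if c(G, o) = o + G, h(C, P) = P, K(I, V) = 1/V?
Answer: -129/2 ≈ -64.500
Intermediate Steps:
c(G, o) = G + o
h(-8, 2)*c(K(6, 4), 7) - 79 = 2*(1/4 + 7) - 79 = 2*(29/4) - 79 = 29/2 - 79 = -129/2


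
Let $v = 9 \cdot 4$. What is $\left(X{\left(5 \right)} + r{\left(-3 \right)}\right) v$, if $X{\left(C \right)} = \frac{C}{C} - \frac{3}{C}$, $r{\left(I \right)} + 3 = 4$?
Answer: $\frac{252}{5} \approx 50.4$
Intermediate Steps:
$v = 36$
$r{\left(I \right)} = 1$ ($r{\left(I \right)} = -3 + 4 = 1$)
$X{\left(C \right)} = 1 - \frac{3}{C}$
$\left(X{\left(5 \right)} + r{\left(-3 \right)}\right) v = \left(\frac{-3 + 5}{5} + 1\right) 36 = \left(\frac{1}{5} \cdot 2 + 1\right) 36 = \left(\frac{2}{5} + 1\right) 36 = \frac{7}{5} \cdot 36 = \frac{252}{5}$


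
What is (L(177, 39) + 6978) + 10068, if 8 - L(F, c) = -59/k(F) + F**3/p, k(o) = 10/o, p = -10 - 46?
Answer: 32793689/280 ≈ 1.1712e+5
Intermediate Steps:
p = -56
L(F, c) = 8 + F**3/56 + 59*F/10 (L(F, c) = 8 - (-59*F/10 + F**3/(-56)) = 8 - (-59*F/10 + F**3*(-1/56)) = 8 - (-59*F/10 - F**3/56) = 8 + (F**3/56 + 59*F/10) = 8 + F**3/56 + 59*F/10)
(L(177, 39) + 6978) + 10068 = ((8 + (1/56)*177**3 + (59/10)*177) + 6978) + 10068 = ((8 + (1/56)*5545233 + 10443/10) + 6978) + 10068 = ((8 + 5545233/56 + 10443/10) + 6978) + 10068 = (28020809/280 + 6978) + 10068 = 29974649/280 + 10068 = 32793689/280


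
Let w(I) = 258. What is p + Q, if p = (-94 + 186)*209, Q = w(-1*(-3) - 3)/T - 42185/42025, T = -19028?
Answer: 1537488934897/79965170 ≈ 19227.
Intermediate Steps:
Q = -81353863/79965170 (Q = 258/(-19028) - 42185/42025 = 258*(-1/19028) - 42185*1/42025 = -129/9514 - 8437/8405 = -81353863/79965170 ≈ -1.0174)
p = 19228 (p = 92*209 = 19228)
p + Q = 19228 - 81353863/79965170 = 1537488934897/79965170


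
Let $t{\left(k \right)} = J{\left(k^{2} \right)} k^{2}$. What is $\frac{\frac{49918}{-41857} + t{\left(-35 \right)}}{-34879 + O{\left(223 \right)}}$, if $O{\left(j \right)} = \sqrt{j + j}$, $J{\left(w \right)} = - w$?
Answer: $\frac{2190809652029297}{50920890370115} + \frac{62811710543 \sqrt{446}}{50920890370115} \approx 43.05$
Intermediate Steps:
$t{\left(k \right)} = - k^{4}$ ($t{\left(k \right)} = - k^{2} k^{2} = - k^{4}$)
$O{\left(j \right)} = \sqrt{2} \sqrt{j}$ ($O{\left(j \right)} = \sqrt{2 j} = \sqrt{2} \sqrt{j}$)
$\frac{\frac{49918}{-41857} + t{\left(-35 \right)}}{-34879 + O{\left(223 \right)}} = \frac{\frac{49918}{-41857} - \left(-35\right)^{4}}{-34879 + \sqrt{2} \sqrt{223}} = \frac{49918 \left(- \frac{1}{41857}\right) - 1500625}{-34879 + \sqrt{446}} = \frac{- \frac{49918}{41857} - 1500625}{-34879 + \sqrt{446}} = - \frac{62811710543}{41857 \left(-34879 + \sqrt{446}\right)}$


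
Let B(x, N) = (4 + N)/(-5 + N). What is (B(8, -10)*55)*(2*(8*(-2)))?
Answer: -704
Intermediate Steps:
B(x, N) = (4 + N)/(-5 + N)
(B(8, -10)*55)*(2*(8*(-2))) = (((4 - 10)/(-5 - 10))*55)*(2*(8*(-2))) = ((-6/(-15))*55)*(2*(-16)) = (-1/15*(-6)*55)*(-32) = ((2/5)*55)*(-32) = 22*(-32) = -704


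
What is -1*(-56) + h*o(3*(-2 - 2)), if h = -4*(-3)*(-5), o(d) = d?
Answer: 776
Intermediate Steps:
h = -60 (h = 12*(-5) = -60)
-1*(-56) + h*o(3*(-2 - 2)) = -1*(-56) - 180*(-2 - 2) = 56 - 180*(-4) = 56 - 60*(-12) = 56 + 720 = 776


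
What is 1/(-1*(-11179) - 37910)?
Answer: -1/26731 ≈ -3.7410e-5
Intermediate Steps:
1/(-1*(-11179) - 37910) = 1/(11179 - 37910) = 1/(-26731) = -1/26731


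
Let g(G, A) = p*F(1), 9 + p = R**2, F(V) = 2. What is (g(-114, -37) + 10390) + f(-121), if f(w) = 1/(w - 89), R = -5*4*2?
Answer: 2850119/210 ≈ 13572.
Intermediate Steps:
R = -40 (R = -20*2 = -40)
p = 1591 (p = -9 + (-40)**2 = -9 + 1600 = 1591)
f(w) = 1/(-89 + w)
g(G, A) = 3182 (g(G, A) = 1591*2 = 3182)
(g(-114, -37) + 10390) + f(-121) = (3182 + 10390) + 1/(-89 - 121) = 13572 + 1/(-210) = 13572 - 1/210 = 2850119/210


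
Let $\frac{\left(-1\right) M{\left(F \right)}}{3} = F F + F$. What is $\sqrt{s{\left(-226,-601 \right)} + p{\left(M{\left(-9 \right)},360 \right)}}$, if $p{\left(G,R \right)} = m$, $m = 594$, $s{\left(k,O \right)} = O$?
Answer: $i \sqrt{7} \approx 2.6458 i$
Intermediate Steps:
$M{\left(F \right)} = - 3 F - 3 F^{2}$ ($M{\left(F \right)} = - 3 \left(F F + F\right) = - 3 \left(F^{2} + F\right) = - 3 \left(F + F^{2}\right) = - 3 F - 3 F^{2}$)
$p{\left(G,R \right)} = 594$
$\sqrt{s{\left(-226,-601 \right)} + p{\left(M{\left(-9 \right)},360 \right)}} = \sqrt{-601 + 594} = \sqrt{-7} = i \sqrt{7}$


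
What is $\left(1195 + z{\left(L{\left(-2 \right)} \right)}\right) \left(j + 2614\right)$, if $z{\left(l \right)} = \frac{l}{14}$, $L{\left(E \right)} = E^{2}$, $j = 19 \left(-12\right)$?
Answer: $\frac{19963662}{7} \approx 2.852 \cdot 10^{6}$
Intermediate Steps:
$j = -228$
$z{\left(l \right)} = \frac{l}{14}$ ($z{\left(l \right)} = l \frac{1}{14} = \frac{l}{14}$)
$\left(1195 + z{\left(L{\left(-2 \right)} \right)}\right) \left(j + 2614\right) = \left(1195 + \frac{\left(-2\right)^{2}}{14}\right) \left(-228 + 2614\right) = \left(1195 + \frac{1}{14} \cdot 4\right) 2386 = \left(1195 + \frac{2}{7}\right) 2386 = \frac{8367}{7} \cdot 2386 = \frac{19963662}{7}$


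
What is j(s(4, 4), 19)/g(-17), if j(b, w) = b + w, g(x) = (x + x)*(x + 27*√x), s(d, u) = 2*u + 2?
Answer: 29/25364 + 783*I*√17/431188 ≈ 0.0011434 + 0.0074872*I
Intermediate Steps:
s(d, u) = 2 + 2*u
g(x) = 2*x*(x + 27*√x) (g(x) = (2*x)*(x + 27*√x) = 2*x*(x + 27*√x))
j(s(4, 4), 19)/g(-17) = ((2 + 2*4) + 19)/(2*(-17)² + 54*(-17)^(3/2)) = ((2 + 8) + 19)/(2*289 + 54*(-17*I*√17)) = (10 + 19)/(578 - 918*I*√17) = 29/(578 - 918*I*√17)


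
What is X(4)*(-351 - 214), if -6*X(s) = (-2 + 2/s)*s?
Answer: -565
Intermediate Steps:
X(s) = -s*(-2 + 2/s)/6 (X(s) = -(-2 + 2/s)*s/6 = -s*(-2 + 2/s)/6)
X(4)*(-351 - 214) = (-1/3 + (1/3)*4)*(-351 - 214) = (-1/3 + 4/3)*(-565) = 1*(-565) = -565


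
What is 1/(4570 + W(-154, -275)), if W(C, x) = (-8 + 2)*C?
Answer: 1/5494 ≈ 0.00018202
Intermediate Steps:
W(C, x) = -6*C
1/(4570 + W(-154, -275)) = 1/(4570 - 6*(-154)) = 1/(4570 + 924) = 1/5494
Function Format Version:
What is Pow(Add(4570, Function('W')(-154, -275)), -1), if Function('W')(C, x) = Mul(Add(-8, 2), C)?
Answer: Rational(1, 5494) ≈ 0.00018202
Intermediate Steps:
Function('W')(C, x) = Mul(-6, C)
Pow(Add(4570, Function('W')(-154, -275)), -1) = Pow(Add(4570, Mul(-6, -154)), -1) = Pow(Add(4570, 924), -1) = Pow(5494, -1) = Rational(1, 5494)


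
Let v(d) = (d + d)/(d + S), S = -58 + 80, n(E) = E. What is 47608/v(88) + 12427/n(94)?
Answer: 2809397/94 ≈ 29887.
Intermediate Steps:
S = 22
v(d) = 2*d/(22 + d) (v(d) = (d + d)/(d + 22) = (2*d)/(22 + d) = 2*d/(22 + d))
47608/v(88) + 12427/n(94) = 47608/((2*88/(22 + 88))) + 12427/94 = 47608/((2*88/110)) + 12427*(1/94) = 47608/((2*88*(1/110))) + 12427/94 = 47608/(8/5) + 12427/94 = 47608*(5/8) + 12427/94 = 29755 + 12427/94 = 2809397/94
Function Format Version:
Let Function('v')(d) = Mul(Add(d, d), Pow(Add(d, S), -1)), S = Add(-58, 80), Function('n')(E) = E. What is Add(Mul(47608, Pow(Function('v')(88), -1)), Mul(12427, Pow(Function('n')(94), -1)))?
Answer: Rational(2809397, 94) ≈ 29887.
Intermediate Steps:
S = 22
Function('v')(d) = Mul(2, d, Pow(Add(22, d), -1)) (Function('v')(d) = Mul(Add(d, d), Pow(Add(d, 22), -1)) = Mul(Mul(2, d), Pow(Add(22, d), -1)) = Mul(2, d, Pow(Add(22, d), -1)))
Add(Mul(47608, Pow(Function('v')(88), -1)), Mul(12427, Pow(Function('n')(94), -1))) = Add(Mul(47608, Pow(Mul(2, 88, Pow(Add(22, 88), -1)), -1)), Mul(12427, Pow(94, -1))) = Add(Mul(47608, Pow(Mul(2, 88, Pow(110, -1)), -1)), Mul(12427, Rational(1, 94))) = Add(Mul(47608, Pow(Mul(2, 88, Rational(1, 110)), -1)), Rational(12427, 94)) = Add(Mul(47608, Pow(Rational(8, 5), -1)), Rational(12427, 94)) = Add(Mul(47608, Rational(5, 8)), Rational(12427, 94)) = Add(29755, Rational(12427, 94)) = Rational(2809397, 94)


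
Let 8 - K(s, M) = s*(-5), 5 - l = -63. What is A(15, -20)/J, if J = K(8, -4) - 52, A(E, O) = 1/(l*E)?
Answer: -1/4080 ≈ -0.00024510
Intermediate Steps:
l = 68 (l = 5 - 1*(-63) = 5 + 63 = 68)
K(s, M) = 8 + 5*s (K(s, M) = 8 - s*(-5) = 8 - (-5)*s = 8 + 5*s)
A(E, O) = 1/(68*E)
J = -4 (J = (8 + 5*8) - 52 = (8 + 40) - 52 = 48 - 52 = -4)
A(15, -20)/J = ((1/68)/15)/(-4) = -1/(272*15) = -¼*1/1020 = -1/4080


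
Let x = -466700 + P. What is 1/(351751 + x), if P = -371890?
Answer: -1/486839 ≈ -2.0541e-6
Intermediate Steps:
x = -838590 (x = -466700 - 371890 = -838590)
1/(351751 + x) = 1/(351751 - 838590) = 1/(-486839) = -1/486839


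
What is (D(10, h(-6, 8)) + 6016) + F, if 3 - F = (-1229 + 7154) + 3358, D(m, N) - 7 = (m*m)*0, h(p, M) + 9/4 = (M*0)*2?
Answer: -3257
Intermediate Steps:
h(p, M) = -9/4 (h(p, M) = -9/4 + (M*0)*2 = -9/4 + 0*2 = -9/4 + 0 = -9/4)
D(m, N) = 7 (D(m, N) = 7 + (m*m)*0 = 7 + m**2*0 = 7 + 0 = 7)
F = -9280 (F = 3 - ((-1229 + 7154) + 3358) = 3 - (5925 + 3358) = 3 - 1*9283 = 3 - 9283 = -9280)
(D(10, h(-6, 8)) + 6016) + F = (7 + 6016) - 9280 = 6023 - 9280 = -3257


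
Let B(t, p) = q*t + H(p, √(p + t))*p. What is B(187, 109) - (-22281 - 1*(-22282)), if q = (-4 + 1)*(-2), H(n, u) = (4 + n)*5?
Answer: 62706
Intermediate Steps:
H(n, u) = 20 + 5*n
q = 6 (q = -3*(-2) = 6)
B(t, p) = 6*t + p*(20 + 5*p) (B(t, p) = 6*t + (20 + 5*p)*p = 6*t + p*(20 + 5*p))
B(187, 109) - (-22281 - 1*(-22282)) = (6*187 + 5*109*(4 + 109)) - (-22281 - 1*(-22282)) = (1122 + 5*109*113) - (-22281 + 22282) = (1122 + 61585) - 1*1 = 62707 - 1 = 62706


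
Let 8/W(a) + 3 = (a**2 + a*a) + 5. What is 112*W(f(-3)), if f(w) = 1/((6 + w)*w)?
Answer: 18144/41 ≈ 442.54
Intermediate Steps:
f(w) = 1/(w*(6 + w))
W(a) = 8/(2 + 2*a**2) (W(a) = 8/(-3 + ((a**2 + a*a) + 5)) = 8/(-3 + ((a**2 + a**2) + 5)) = 8/(-3 + (2*a**2 + 5)) = 8/(-3 + (5 + 2*a**2)) = 8/(2 + 2*a**2))
112*W(f(-3)) = 112*(4/(1 + (1/((-3)*(6 - 3)))**2)) = 112*(4/(1 + (-1/3/3)**2)) = 112*(4/(1 + (-1/3*1/3)**2)) = 112*(4/(1 + (-1/9)**2)) = 112*(4/(1 + 1/81)) = 112*(4/(82/81)) = 112*(4*(81/82)) = 112*(162/41) = 18144/41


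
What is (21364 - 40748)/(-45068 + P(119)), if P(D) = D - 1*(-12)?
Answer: 19384/44937 ≈ 0.43136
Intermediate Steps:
P(D) = 12 + D (P(D) = D + 12 = 12 + D)
(21364 - 40748)/(-45068 + P(119)) = (21364 - 40748)/(-45068 + (12 + 119)) = -19384/(-45068 + 131) = -19384/(-44937) = -19384*(-1/44937) = 19384/44937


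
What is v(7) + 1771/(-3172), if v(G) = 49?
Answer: 153657/3172 ≈ 48.442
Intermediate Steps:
v(7) + 1771/(-3172) = 49 + 1771/(-3172) = 49 + 1771*(-1/3172) = 49 - 1771/3172 = 153657/3172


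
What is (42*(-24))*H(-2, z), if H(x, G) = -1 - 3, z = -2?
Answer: 4032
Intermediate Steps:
H(x, G) = -4
(42*(-24))*H(-2, z) = (42*(-24))*(-4) = -1008*(-4) = 4032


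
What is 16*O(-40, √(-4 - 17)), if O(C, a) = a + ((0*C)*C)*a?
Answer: 16*I*√21 ≈ 73.321*I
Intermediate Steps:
O(C, a) = a (O(C, a) = a + (0*C)*a = a + 0*a = a + 0 = a)
16*O(-40, √(-4 - 17)) = 16*√(-4 - 17) = 16*√(-21) = 16*(I*√21) = 16*I*√21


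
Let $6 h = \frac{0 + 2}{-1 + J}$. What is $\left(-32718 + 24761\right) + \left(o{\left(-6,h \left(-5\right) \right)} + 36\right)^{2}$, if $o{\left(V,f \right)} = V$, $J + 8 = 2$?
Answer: $-7057$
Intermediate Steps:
$J = -6$ ($J = -8 + 2 = -6$)
$h = - \frac{1}{21}$ ($h = \frac{\left(0 + 2\right) \frac{1}{-1 - 6}}{6} = \frac{2 \frac{1}{-7}}{6} = \frac{2 \left(- \frac{1}{7}\right)}{6} = \frac{1}{6} \left(- \frac{2}{7}\right) = - \frac{1}{21} \approx -0.047619$)
$\left(-32718 + 24761\right) + \left(o{\left(-6,h \left(-5\right) \right)} + 36\right)^{2} = \left(-32718 + 24761\right) + \left(-6 + 36\right)^{2} = -7957 + 30^{2} = -7957 + 900 = -7057$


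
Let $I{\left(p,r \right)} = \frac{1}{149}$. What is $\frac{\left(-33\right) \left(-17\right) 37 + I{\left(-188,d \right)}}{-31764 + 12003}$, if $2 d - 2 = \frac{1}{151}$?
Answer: $- \frac{3092794}{2944389} \approx -1.0504$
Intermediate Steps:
$d = \frac{303}{302}$ ($d = 1 + \frac{1}{2 \cdot 151} = 1 + \frac{1}{2} \cdot \frac{1}{151} = 1 + \frac{1}{302} = \frac{303}{302} \approx 1.0033$)
$I{\left(p,r \right)} = \frac{1}{149}$
$\frac{\left(-33\right) \left(-17\right) 37 + I{\left(-188,d \right)}}{-31764 + 12003} = \frac{\left(-33\right) \left(-17\right) 37 + \frac{1}{149}}{-31764 + 12003} = \frac{561 \cdot 37 + \frac{1}{149}}{-19761} = \left(20757 + \frac{1}{149}\right) \left(- \frac{1}{19761}\right) = \frac{3092794}{149} \left(- \frac{1}{19761}\right) = - \frac{3092794}{2944389}$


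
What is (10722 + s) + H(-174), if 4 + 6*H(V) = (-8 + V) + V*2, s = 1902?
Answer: 12535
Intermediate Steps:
H(V) = -2 + V/2 (H(V) = -⅔ + ((-8 + V) + V*2)/6 = -⅔ + ((-8 + V) + 2*V)/6 = -⅔ + (-8 + 3*V)/6 = -⅔ + (-4/3 + V/2) = -2 + V/2)
(10722 + s) + H(-174) = (10722 + 1902) + (-2 + (½)*(-174)) = 12624 + (-2 - 87) = 12624 - 89 = 12535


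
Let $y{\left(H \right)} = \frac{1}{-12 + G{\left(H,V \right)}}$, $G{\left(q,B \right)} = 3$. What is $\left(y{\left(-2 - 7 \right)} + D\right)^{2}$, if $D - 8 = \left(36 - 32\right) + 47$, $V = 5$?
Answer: $\frac{280900}{81} \approx 3467.9$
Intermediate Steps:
$D = 59$ ($D = 8 + \left(\left(36 - 32\right) + 47\right) = 8 + \left(4 + 47\right) = 8 + 51 = 59$)
$y{\left(H \right)} = - \frac{1}{9}$ ($y{\left(H \right)} = \frac{1}{-12 + 3} = \frac{1}{-9} = - \frac{1}{9}$)
$\left(y{\left(-2 - 7 \right)} + D\right)^{2} = \left(- \frac{1}{9} + 59\right)^{2} = \left(\frac{530}{9}\right)^{2} = \frac{280900}{81}$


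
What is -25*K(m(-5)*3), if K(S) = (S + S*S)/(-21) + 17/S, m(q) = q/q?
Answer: -2675/21 ≈ -127.38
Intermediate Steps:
m(q) = 1
K(S) = 17/S - S/21 - S²/21 (K(S) = (S + S²)*(-1/21) + 17/S = (-S/21 - S²/21) + 17/S = 17/S - S/21 - S²/21)
-25*K(m(-5)*3) = -25*(357 - (1*3)² - (1*3)³)/(21*(1*3)) = -25*(357 - 1*3² - 1*3³)/(21*3) = -25*(357 - 1*9 - 1*27)/(21*3) = -25*(357 - 9 - 27)/(21*3) = -25*321/(21*3) = -25*107/21 = -2675/21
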